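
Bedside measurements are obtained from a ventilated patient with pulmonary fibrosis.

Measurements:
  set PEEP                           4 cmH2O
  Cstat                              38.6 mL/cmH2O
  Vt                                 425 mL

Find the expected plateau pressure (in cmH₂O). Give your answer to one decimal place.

15.0

Pplat = PEEP + Vt / Cstat = 4 + 425 / 38.6 = 4 + 11.01 = 15.01 cmH2O.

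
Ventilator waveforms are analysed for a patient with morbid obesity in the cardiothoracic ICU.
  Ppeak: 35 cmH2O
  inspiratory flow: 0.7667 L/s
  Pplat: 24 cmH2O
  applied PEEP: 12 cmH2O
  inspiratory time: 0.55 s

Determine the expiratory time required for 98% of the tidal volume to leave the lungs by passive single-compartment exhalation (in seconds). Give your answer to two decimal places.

1.97

Vt = flow × Ti = 0.7667 L/s × 0.55 s × 1000 mL/L = 421.69 mL.
R = (PIP − Pplat)/V̇ = (35 − 24) / 0.7667 = 11.0/0.7667 = 14.347 cmH2O·s/L.
C = Vt/(Pplat − PEEP) = 421.69 / (24 − 12) = 421.69/12.0 = 35.141 mL/cmH2O.
τ = R × C = 14.347 × 0.03514 L/cmH2O = 0.5042 s.
t = −τ·ln(1 − 0.98) = −0.5042·ln(0.02) = 1.972 s.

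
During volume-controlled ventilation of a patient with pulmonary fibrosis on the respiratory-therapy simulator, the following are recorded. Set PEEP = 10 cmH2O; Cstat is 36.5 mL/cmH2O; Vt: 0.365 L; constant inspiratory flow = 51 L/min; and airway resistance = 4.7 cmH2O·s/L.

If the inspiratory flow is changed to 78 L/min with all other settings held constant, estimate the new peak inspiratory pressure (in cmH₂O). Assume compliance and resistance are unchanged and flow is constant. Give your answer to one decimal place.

Flow: 51 L/min ÷ 60 = 0.85 L/s.
New flow: 78 L/min ÷ 60 = 1.3 L/s.
PIP = Vt/C + R·V̇ + PEEP (constant-flow equation of motion).
Only the resistive term changes: ΔPIP = R × ΔV̇ = 4.7 × (1.3 − 0.85) = 4.7 × 0.45 = 2.115 cmH2O.
Original PIP = 365/36.5 + 4.7×0.85 + 10 = 23.995 cmH2O; new PIP = 23.995 + (2.115) = 26.11 cmH2O.

26.1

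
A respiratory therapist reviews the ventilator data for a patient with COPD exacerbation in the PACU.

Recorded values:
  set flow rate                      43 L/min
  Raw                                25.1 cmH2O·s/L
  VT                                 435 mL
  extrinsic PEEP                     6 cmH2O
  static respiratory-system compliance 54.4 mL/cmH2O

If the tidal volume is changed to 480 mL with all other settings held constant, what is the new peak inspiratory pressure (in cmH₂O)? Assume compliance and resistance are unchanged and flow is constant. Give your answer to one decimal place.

32.8

Flow: 43 L/min ÷ 60 = 0.7167 L/s.
PIP = Vt/C + R·V̇ + PEEP (constant-flow equation of motion).
Only the elastic term changes: ΔPIP = ΔVt / C = (480 − 435) / 54.4 = 0.8272 cmH2O.
Original PIP = 435/54.4 + 25.1×0.7167 + 6 = 31.985 cmH2O; new PIP = 31.985 + (0.8272) = 32.812 cmH2O.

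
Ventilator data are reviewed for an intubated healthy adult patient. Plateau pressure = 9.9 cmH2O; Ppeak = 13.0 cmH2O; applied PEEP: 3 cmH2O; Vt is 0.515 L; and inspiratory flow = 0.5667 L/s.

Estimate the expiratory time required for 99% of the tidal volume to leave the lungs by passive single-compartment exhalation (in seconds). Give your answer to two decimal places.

R = (PIP − Pplat)/V̇ = (13.0 − 9.9) / 0.5667 = 3.1/0.5667 = 5.47 cmH2O·s/L.
C = Vt/(Pplat − PEEP) = 515.0 / (9.9 − 3) = 515.0/6.9 = 74.638 mL/cmH2O.
τ = R × C = 5.47 × 0.07464 L/cmH2O = 0.4083 s.
t = −τ·ln(1 − 0.99) = −0.4083·ln(0.01) = 1.88 s.

1.88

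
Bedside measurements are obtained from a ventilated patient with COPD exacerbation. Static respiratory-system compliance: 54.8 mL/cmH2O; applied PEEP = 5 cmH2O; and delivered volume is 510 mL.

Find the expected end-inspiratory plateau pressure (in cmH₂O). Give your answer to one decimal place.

14.3

Pplat = PEEP + Vt / Cstat = 5 + 510 / 54.8 = 5 + 9.307 = 14.307 cmH2O.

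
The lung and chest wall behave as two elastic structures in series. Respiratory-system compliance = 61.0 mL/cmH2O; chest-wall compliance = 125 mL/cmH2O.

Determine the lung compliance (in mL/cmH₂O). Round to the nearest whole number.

1/CL = 1/Crs − 1/Ccw.
1/CL = 1/61.0 − 1/125 = 0.008393.
CL = 119.15 mL/cmH2O.

119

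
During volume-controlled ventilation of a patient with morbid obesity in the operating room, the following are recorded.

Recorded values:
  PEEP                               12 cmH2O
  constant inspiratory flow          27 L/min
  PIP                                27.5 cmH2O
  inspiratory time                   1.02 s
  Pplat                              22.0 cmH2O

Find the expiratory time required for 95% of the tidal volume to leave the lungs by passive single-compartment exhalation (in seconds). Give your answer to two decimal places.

Flow: 27 L/min ÷ 60 = 0.45 L/s.
Vt = flow × Ti = 0.45 L/s × 1.02 s × 1000 mL/L = 459.0 mL.
R = (PIP − Pplat)/V̇ = (27.5 − 22.0) / 0.45 = 5.5/0.45 = 12.222 cmH2O·s/L.
C = Vt/(Pplat − PEEP) = 459.0 / (22.0 − 12) = 459.0/10.0 = 45.9 mL/cmH2O.
τ = R × C = 12.222 × 0.0459 L/cmH2O = 0.561 s.
t = −τ·ln(1 − 0.95) = −0.561·ln(0.05) = 1.681 s.

1.68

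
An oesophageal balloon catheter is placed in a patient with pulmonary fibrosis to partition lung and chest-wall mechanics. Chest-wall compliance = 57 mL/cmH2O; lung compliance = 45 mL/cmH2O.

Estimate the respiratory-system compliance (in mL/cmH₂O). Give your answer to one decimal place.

25.1

Lung and chest wall are elastances in series: 1/Crs = 1/CL + 1/Ccw.
1/Crs = 1/45 + 1/57 = 0.03977.
Crs = 25.145 mL/cmH2O.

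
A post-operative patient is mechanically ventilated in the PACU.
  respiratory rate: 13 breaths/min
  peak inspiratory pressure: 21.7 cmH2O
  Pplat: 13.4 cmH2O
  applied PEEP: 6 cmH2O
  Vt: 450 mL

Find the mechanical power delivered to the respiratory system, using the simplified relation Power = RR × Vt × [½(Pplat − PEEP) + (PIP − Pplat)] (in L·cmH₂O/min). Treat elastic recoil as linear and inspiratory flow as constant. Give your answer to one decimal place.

Per-breath work = Vt × [½(Pplat−PEEP) + (PIP−Pplat)] = 0.450 × [0.5×7.4 + 8.3] = 0.450 × 12.0 = 5.4 L·cmH2O.
Power = 13 × 5.4 = 70.2 L·cmH2O/min.

70.2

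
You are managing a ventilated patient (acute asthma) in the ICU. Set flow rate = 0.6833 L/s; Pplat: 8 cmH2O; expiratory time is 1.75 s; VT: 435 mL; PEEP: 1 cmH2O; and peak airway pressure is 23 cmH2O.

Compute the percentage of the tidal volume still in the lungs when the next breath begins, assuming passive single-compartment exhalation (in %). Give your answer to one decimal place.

R = (PIP − Pplat)/V̇ = (23 − 8) / 0.6833 = 15.0/0.6833 = 21.952 cmH2O·s/L.
C = Vt/(Pplat − PEEP) = 435.0 / (8 − 1) = 435.0/7.0 = 62.143 mL/cmH2O.
τ = R × C = 21.952 × 0.06214 L/cmH2O = 1.364 s.
Fraction remaining at end-expiration = e^(−Te/τ) = e^(−1.75/1.364) = 0.2772 → 27.72%.

27.7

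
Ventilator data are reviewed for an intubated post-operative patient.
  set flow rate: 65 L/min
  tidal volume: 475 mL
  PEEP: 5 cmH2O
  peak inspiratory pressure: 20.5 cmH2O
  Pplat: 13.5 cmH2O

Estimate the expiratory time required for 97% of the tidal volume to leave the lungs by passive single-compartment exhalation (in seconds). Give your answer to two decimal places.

Flow: 65 L/min ÷ 60 = 1.0833 L/s.
R = (PIP − Pplat)/V̇ = (20.5 − 13.5) / 1.0833 = 7.0/1.0833 = 6.462 cmH2O·s/L.
C = Vt/(Pplat − PEEP) = 475.0 / (13.5 − 5) = 475.0/8.5 = 55.882 mL/cmH2O.
τ = R × C = 6.462 × 0.05588 L/cmH2O = 0.3611 s.
t = −τ·ln(1 − 0.97) = −0.3611·ln(0.03) = 1.266 s.

1.27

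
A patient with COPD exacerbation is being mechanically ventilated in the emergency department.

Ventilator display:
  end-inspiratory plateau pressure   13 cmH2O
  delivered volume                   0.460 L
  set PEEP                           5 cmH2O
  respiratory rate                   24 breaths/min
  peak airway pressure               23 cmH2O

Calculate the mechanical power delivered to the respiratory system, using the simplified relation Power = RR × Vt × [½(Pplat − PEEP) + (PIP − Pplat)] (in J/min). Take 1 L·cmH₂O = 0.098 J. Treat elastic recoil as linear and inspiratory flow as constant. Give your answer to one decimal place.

15.1

Per-breath work = Vt × [½(Pplat−PEEP) + (PIP−Pplat)] = 0.460 × [0.5×8.0 + 10.0] = 0.460 × 14.0 = 6.44 L·cmH2O.
Power = 24 × 6.44 = 154.56 L·cmH2O/min.
× 0.098 J/(L·cmH2O) → 15.147 J/min.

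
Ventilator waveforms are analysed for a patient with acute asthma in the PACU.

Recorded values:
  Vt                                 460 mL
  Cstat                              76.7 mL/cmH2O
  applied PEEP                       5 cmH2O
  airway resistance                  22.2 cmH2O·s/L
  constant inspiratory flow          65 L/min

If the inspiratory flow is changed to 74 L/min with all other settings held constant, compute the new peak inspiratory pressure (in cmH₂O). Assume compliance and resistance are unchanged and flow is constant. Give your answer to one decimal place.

Flow: 65 L/min ÷ 60 = 1.0833 L/s.
New flow: 74 L/min ÷ 60 = 1.2333 L/s.
PIP = Vt/C + R·V̇ + PEEP (constant-flow equation of motion).
Only the resistive term changes: ΔPIP = R × ΔV̇ = 22.2 × (1.2333 − 1.0833) = 22.2 × 0.15 = 3.33 cmH2O.
Original PIP = 460/76.7 + 22.2×1.0833 + 5 = 35.047 cmH2O; new PIP = 35.047 + (3.33) = 38.377 cmH2O.

38.4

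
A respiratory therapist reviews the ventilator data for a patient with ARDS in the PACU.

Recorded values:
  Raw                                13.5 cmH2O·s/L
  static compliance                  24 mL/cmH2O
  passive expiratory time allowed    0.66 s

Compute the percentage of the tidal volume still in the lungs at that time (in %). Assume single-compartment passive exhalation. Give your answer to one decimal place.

τ = R × C = 13.5 × 24 mL/cmH2O = 13.5 × 0.024 L/cmH2O = 0.324 s.
Passive exhalation: V(t)/V₀ = e^(−t/τ) = e^(−0.66/0.324) = 0.1304.
Fraction remaining = 0.1304 → 13.04%.

13.0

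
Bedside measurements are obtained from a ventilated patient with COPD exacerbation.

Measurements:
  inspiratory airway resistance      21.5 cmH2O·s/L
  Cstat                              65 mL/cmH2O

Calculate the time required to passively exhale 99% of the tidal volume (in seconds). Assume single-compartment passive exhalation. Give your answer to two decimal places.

6.44

τ = R × C = 21.5 × 65 mL/cmH2O = 21.5 × 0.065 L/cmH2O = 1.398 s.
Exhaled fraction f = 1 − e^(−t/τ) → t = −τ·ln(1 − f) = −1.398·ln(0.01) = 6.438 s.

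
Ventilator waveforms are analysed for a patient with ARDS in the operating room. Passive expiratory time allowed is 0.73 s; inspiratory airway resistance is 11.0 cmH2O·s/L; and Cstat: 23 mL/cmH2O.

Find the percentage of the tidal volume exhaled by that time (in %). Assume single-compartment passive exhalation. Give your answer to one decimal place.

94.4

τ = R × C = 11.0 × 23 mL/cmH2O = 11.0 × 0.023 L/cmH2O = 0.253 s.
Passive exhalation: V(t)/V₀ = e^(−t/τ) = e^(−0.73/0.253) = 0.05583.
Fraction exhaled = 1 − 0.05583 = 0.9442 → 94.42%.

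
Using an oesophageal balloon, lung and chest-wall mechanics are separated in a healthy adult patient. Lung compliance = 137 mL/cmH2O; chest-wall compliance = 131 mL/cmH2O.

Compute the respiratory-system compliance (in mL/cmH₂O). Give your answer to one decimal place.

Lung and chest wall are elastances in series: 1/Crs = 1/CL + 1/Ccw.
1/Crs = 1/137 + 1/131 = 0.01493.
Crs = 66.979 mL/cmH2O.

67.0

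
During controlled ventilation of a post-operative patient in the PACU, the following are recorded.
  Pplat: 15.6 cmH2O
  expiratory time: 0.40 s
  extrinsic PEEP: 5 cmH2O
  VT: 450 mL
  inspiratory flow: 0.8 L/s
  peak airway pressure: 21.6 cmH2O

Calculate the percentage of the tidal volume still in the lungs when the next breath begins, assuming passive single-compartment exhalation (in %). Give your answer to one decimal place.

R = (PIP − Pplat)/V̇ = (21.6 − 15.6) / 0.8 = 6.0/0.8 = 7.5 cmH2O·s/L.
C = Vt/(Pplat − PEEP) = 450.0 / (15.6 − 5) = 450.0/10.6 = 42.453 mL/cmH2O.
τ = R × C = 7.5 × 0.04245 L/cmH2O = 0.3184 s.
Fraction remaining at end-expiration = e^(−Te/τ) = e^(−0.40/0.3184) = 0.2847 → 28.47%.

28.5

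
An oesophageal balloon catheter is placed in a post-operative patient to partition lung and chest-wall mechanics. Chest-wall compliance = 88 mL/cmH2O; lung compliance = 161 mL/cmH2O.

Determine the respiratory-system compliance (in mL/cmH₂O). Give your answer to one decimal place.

Lung and chest wall are elastances in series: 1/Crs = 1/CL + 1/Ccw.
1/Crs = 1/161 + 1/88 = 0.01757.
Crs = 56.915 mL/cmH2O.

56.9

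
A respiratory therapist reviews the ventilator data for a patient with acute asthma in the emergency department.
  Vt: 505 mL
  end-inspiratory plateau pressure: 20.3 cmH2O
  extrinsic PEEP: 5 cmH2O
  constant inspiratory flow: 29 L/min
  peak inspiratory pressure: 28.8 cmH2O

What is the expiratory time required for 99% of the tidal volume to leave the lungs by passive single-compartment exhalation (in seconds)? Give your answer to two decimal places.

Flow: 29 L/min ÷ 60 = 0.4833 L/s.
R = (PIP − Pplat)/V̇ = (28.8 − 20.3) / 0.4833 = 8.5/0.4833 = 17.587 cmH2O·s/L.
C = Vt/(Pplat − PEEP) = 505.0 / (20.3 − 5) = 505.0/15.3 = 33.007 mL/cmH2O.
τ = R × C = 17.587 × 0.03301 L/cmH2O = 0.5805 s.
t = −τ·ln(1 − 0.99) = −0.5805·ln(0.01) = 2.673 s.

2.67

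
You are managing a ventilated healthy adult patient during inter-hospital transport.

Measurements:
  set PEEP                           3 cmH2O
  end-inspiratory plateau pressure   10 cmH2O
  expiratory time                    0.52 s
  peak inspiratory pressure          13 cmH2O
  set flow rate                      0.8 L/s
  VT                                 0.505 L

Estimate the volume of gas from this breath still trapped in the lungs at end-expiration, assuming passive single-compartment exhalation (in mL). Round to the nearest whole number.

74

R = (PIP − Pplat)/V̇ = (13 − 10) / 0.8 = 3.0/0.8 = 3.75 cmH2O·s/L.
C = Vt/(Pplat − PEEP) = 505.0 / (10 − 3) = 505.0/7.0 = 72.143 mL/cmH2O.
τ = R × C = 3.75 × 0.07214 L/cmH2O = 0.2705 s.
Fraction remaining = e^(−Te/τ) = e^(−0.52/0.2705) = 0.1463.
Trapped volume = 505.0 × 0.1463 = 73.882 mL.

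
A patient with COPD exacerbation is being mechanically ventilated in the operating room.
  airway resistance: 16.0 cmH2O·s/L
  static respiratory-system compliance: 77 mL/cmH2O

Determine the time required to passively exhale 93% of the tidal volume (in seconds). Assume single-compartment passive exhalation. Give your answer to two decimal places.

τ = R × C = 16.0 × 77 mL/cmH2O = 16.0 × 0.077 L/cmH2O = 1.232 s.
Exhaled fraction f = 1 − e^(−t/τ) → t = −τ·ln(1 − f) = −1.232·ln(0.07) = 3.276 s.

3.28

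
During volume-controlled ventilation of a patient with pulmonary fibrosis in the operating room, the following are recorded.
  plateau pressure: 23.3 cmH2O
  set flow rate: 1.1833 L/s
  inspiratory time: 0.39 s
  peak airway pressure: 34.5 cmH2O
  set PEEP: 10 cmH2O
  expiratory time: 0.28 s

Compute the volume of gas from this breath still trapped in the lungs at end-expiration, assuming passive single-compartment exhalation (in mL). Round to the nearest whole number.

Vt = flow × Ti = 1.1833 L/s × 0.39 s × 1000 mL/L = 461.49 mL.
R = (PIP − Pplat)/V̇ = (34.5 − 23.3) / 1.1833 = 11.2/1.1833 = 9.465 cmH2O·s/L.
C = Vt/(Pplat − PEEP) = 461.49 / (23.3 − 10) = 461.49/13.3 = 34.698 mL/cmH2O.
τ = R × C = 9.465 × 0.0347 L/cmH2O = 0.3284 s.
Fraction remaining = e^(−Te/τ) = e^(−0.28/0.3284) = 0.4263.
Trapped volume = 461.49 × 0.4263 = 196.73 mL.

197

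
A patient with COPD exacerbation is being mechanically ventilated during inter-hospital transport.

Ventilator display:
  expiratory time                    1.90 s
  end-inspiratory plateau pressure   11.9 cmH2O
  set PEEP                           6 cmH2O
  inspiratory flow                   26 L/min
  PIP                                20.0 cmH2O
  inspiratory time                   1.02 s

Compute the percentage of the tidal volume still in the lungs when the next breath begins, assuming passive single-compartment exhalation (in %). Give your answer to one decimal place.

25.7

Flow: 26 L/min ÷ 60 = 0.4333 L/s.
Vt = flow × Ti = 0.4333 L/s × 1.02 s × 1000 mL/L = 441.97 mL.
R = (PIP − Pplat)/V̇ = (20.0 − 11.9) / 0.4333 = 8.1/0.4333 = 18.694 cmH2O·s/L.
C = Vt/(Pplat − PEEP) = 441.97 / (11.9 − 6) = 441.97/5.9 = 74.91 mL/cmH2O.
τ = R × C = 18.694 × 0.07491 L/cmH2O = 1.4 s.
Fraction remaining at end-expiration = e^(−Te/τ) = e^(−1.90/1.4) = 0.2574 → 25.74%.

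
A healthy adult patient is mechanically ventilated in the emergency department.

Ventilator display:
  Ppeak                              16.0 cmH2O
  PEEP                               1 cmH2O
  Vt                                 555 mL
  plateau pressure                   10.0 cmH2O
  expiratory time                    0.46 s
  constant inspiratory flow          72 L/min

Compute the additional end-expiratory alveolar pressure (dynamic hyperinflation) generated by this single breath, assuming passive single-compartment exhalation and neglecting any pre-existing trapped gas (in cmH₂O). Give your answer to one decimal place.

Flow: 72 L/min ÷ 60 = 1.2 L/s.
R = (PIP − Pplat)/V̇ = (16.0 − 10.0) / 1.2 = 6.0/1.2 = 5.0 cmH2O·s/L.
C = Vt/(Pplat − PEEP) = 555.0 / (10.0 − 1) = 555.0/9.0 = 61.667 mL/cmH2O.
τ = R × C = 5.0 × 0.06167 L/cmH2O = 0.3084 s.
Fraction remaining = e^(−Te/τ) = e^(−0.46/0.3084) = 0.225; trapped volume = 555.0 × 0.225 = 124.88 mL.
Additional alveolar pressure from trapping ≈ V_trapped / C = 124.88 / 61.667 = 2.025 cmH2O.

2.0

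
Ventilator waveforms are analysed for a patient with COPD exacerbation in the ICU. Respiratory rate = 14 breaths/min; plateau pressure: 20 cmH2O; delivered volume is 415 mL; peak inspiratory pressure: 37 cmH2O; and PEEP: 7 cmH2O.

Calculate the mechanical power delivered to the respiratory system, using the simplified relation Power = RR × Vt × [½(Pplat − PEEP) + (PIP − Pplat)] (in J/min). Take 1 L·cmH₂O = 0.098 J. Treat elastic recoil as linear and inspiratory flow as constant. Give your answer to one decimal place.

Per-breath work = Vt × [½(Pplat−PEEP) + (PIP−Pplat)] = 0.415 × [0.5×13.0 + 17.0] = 0.415 × 23.5 = 9.753 L·cmH2O.
Power = 14 × 9.753 = 136.54 L·cmH2O/min.
× 0.098 J/(L·cmH2O) → 13.381 J/min.

13.4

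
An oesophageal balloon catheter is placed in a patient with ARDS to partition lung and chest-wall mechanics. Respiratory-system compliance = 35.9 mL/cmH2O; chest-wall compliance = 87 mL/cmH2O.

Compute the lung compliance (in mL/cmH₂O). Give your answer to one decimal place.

1/CL = 1/Crs − 1/Ccw.
1/CL = 1/35.9 − 1/87 = 0.01636.
CL = 61.125 mL/cmH2O.

61.1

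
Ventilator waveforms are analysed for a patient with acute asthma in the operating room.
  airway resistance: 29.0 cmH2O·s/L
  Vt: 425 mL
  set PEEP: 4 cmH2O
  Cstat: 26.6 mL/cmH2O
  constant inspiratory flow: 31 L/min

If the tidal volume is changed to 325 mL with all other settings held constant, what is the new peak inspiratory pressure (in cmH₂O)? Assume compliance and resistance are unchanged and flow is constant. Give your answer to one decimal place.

Flow: 31 L/min ÷ 60 = 0.5167 L/s.
PIP = Vt/C + R·V̇ + PEEP (constant-flow equation of motion).
Only the elastic term changes: ΔPIP = ΔVt / C = (325 − 425) / 26.6 = -3.759 cmH2O.
Original PIP = 425/26.6 + 29.0×0.5167 + 4 = 34.962 cmH2O; new PIP = 34.962 + (-3.759) = 31.203 cmH2O.

31.2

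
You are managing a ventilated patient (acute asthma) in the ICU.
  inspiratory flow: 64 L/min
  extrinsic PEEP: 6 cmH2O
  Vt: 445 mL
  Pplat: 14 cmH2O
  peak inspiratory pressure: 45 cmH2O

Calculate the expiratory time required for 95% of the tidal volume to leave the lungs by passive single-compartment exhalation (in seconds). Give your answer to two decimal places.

Flow: 64 L/min ÷ 60 = 1.0667 L/s.
R = (PIP − Pplat)/V̇ = (45 − 14) / 1.0667 = 31.0/1.0667 = 29.062 cmH2O·s/L.
C = Vt/(Pplat − PEEP) = 445.0 / (14 − 6) = 445.0/8.0 = 55.625 mL/cmH2O.
τ = R × C = 29.062 × 0.05563 L/cmH2O = 1.617 s.
t = −τ·ln(1 − 0.95) = −1.617·ln(0.05) = 4.844 s.

4.84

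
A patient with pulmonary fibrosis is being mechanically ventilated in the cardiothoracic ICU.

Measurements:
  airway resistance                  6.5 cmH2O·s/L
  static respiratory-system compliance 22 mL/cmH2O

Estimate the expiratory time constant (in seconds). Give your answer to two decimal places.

τ = R × C = 6.5 × 22 mL/cmH2O = 6.5 × 0.022 L/cmH2O = 0.143 s.

0.14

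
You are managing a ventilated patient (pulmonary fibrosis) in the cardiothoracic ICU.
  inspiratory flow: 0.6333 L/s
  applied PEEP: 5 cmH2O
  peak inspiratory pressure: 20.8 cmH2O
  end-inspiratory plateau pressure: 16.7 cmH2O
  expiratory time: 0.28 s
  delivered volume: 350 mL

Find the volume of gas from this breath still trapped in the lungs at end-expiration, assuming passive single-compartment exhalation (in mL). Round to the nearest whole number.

R = (PIP − Pplat)/V̇ = (20.8 − 16.7) / 0.6333 = 4.1/0.6333 = 6.474 cmH2O·s/L.
C = Vt/(Pplat − PEEP) = 350.0 / (16.7 − 5) = 350.0/11.7 = 29.915 mL/cmH2O.
τ = R × C = 6.474 × 0.02992 L/cmH2O = 0.1937 s.
Fraction remaining = e^(−Te/τ) = e^(−0.28/0.1937) = 0.2356.
Trapped volume = 350.0 × 0.2356 = 82.46 mL.

82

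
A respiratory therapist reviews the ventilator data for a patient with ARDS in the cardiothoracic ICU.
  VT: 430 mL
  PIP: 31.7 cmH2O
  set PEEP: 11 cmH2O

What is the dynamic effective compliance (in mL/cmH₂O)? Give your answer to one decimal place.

Dynamic compliance = Vt / (PIP − PEEP) = 430 / (31.7 − 11) = 430 / 20.7 = 20.773 mL/cmH2O.

20.8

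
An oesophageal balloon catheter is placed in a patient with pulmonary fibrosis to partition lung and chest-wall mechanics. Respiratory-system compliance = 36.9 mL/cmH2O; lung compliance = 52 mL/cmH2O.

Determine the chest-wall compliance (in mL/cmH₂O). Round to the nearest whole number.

1/Ccw = 1/Crs − 1/CL.
1/Ccw = 1/36.9 − 1/52 = 0.00787.
Ccw = 127.06 mL/cmH2O.

127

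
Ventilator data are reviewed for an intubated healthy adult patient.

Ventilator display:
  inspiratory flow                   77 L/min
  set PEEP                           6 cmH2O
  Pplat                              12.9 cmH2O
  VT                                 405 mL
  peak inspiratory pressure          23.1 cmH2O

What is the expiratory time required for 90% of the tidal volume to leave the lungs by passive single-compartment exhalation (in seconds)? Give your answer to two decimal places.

Flow: 77 L/min ÷ 60 = 1.2833 L/s.
R = (PIP − Pplat)/V̇ = (23.1 − 12.9) / 1.2833 = 10.2/1.2833 = 7.948 cmH2O·s/L.
C = Vt/(Pplat − PEEP) = 405.0 / (12.9 − 6) = 405.0/6.9 = 58.696 mL/cmH2O.
τ = R × C = 7.948 × 0.0587 L/cmH2O = 0.4665 s.
t = −τ·ln(1 − 0.90) = −0.4665·ln(0.1) = 1.074 s.

1.07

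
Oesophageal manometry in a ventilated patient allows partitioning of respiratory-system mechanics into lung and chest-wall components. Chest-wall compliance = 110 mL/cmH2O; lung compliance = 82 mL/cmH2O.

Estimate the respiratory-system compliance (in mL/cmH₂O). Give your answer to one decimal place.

47.0

Lung and chest wall are elastances in series: 1/Crs = 1/CL + 1/Ccw.
1/Crs = 1/82 + 1/110 = 0.02129.
Crs = 46.97 mL/cmH2O.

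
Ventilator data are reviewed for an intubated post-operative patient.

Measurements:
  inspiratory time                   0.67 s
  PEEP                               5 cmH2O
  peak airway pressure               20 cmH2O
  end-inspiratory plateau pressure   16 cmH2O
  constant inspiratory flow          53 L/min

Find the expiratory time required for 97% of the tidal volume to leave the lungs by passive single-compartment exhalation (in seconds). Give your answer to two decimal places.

0.85

Flow: 53 L/min ÷ 60 = 0.8833 L/s.
Vt = flow × Ti = 0.8833 L/s × 0.67 s × 1000 mL/L = 591.81 mL.
R = (PIP − Pplat)/V̇ = (20 − 16) / 0.8833 = 4.0/0.8833 = 4.528 cmH2O·s/L.
C = Vt/(Pplat − PEEP) = 591.81 / (16 − 5) = 591.81/11.0 = 53.801 mL/cmH2O.
τ = R × C = 4.528 × 0.0538 L/cmH2O = 0.2436 s.
t = −τ·ln(1 − 0.97) = −0.2436·ln(0.03) = 0.8542 s.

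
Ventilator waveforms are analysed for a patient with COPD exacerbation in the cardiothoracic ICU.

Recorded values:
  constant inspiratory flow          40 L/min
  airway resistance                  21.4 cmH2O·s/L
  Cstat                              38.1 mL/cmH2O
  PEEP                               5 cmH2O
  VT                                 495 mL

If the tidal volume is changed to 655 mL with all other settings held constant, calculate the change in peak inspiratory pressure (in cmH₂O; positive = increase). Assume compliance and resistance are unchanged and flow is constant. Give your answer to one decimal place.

4.2

PIP = Vt/C + R·V̇ + PEEP (constant-flow equation of motion).
Only the elastic term changes: ΔPIP = ΔVt / C = (655 − 495) / 38.1 = 4.199 cmH2O.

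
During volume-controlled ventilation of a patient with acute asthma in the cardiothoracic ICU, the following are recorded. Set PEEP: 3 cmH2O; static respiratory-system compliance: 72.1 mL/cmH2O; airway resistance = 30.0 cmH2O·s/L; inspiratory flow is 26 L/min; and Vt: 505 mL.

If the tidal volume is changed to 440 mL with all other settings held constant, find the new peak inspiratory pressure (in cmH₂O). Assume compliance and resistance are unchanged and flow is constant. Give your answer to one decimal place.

Flow: 26 L/min ÷ 60 = 0.4333 L/s.
PIP = Vt/C + R·V̇ + PEEP (constant-flow equation of motion).
Only the elastic term changes: ΔPIP = ΔVt / C = (440 − 505) / 72.1 = -0.9015 cmH2O.
Original PIP = 505/72.1 + 30.0×0.4333 + 3 = 23.003 cmH2O; new PIP = 23.003 + (-0.9015) = 22.102 cmH2O.

22.1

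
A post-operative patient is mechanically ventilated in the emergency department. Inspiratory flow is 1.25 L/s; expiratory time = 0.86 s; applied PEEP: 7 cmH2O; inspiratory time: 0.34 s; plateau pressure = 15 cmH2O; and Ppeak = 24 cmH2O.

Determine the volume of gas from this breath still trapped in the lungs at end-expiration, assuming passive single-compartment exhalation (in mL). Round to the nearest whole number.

Vt = flow × Ti = 1.25 L/s × 0.34 s × 1000 mL/L = 425.0 mL.
R = (PIP − Pplat)/V̇ = (24 − 15) / 1.25 = 9.0/1.25 = 7.2 cmH2O·s/L.
C = Vt/(Pplat − PEEP) = 425.0 / (15 − 7) = 425.0/8.0 = 53.125 mL/cmH2O.
τ = R × C = 7.2 × 0.05313 L/cmH2O = 0.3825 s.
Fraction remaining = e^(−Te/τ) = e^(−0.86/0.3825) = 0.1056.
Trapped volume = 425.0 × 0.1056 = 44.88 mL.

45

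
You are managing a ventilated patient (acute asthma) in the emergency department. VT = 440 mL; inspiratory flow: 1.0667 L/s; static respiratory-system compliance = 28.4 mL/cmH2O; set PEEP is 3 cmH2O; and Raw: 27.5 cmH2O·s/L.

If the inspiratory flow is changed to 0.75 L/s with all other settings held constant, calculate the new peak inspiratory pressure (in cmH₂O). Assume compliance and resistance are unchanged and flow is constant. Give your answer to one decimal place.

39.1

PIP = Vt/C + R·V̇ + PEEP (constant-flow equation of motion).
Only the resistive term changes: ΔPIP = R × ΔV̇ = 27.5 × (0.75 − 1.0667) = 27.5 × -0.3167 = -8.709 cmH2O.
Original PIP = 440/28.4 + 27.5×1.0667 + 3 = 47.827 cmH2O; new PIP = 47.827 + (-8.709) = 39.118 cmH2O.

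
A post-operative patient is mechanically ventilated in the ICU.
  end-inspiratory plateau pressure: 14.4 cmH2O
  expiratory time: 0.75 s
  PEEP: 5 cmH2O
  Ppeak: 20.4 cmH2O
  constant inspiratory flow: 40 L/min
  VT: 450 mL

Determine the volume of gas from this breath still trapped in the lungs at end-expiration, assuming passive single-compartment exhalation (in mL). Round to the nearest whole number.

79

Flow: 40 L/min ÷ 60 = 0.6667 L/s.
R = (PIP − Pplat)/V̇ = (20.4 − 14.4) / 0.6667 = 6.0/0.6667 = 9.0 cmH2O·s/L.
C = Vt/(Pplat − PEEP) = 450.0 / (14.4 − 5) = 450.0/9.4 = 47.872 mL/cmH2O.
τ = R × C = 9.0 × 0.04787 L/cmH2O = 0.4308 s.
Fraction remaining = e^(−Te/τ) = e^(−0.75/0.4308) = 0.1754.
Trapped volume = 450.0 × 0.1754 = 78.93 mL.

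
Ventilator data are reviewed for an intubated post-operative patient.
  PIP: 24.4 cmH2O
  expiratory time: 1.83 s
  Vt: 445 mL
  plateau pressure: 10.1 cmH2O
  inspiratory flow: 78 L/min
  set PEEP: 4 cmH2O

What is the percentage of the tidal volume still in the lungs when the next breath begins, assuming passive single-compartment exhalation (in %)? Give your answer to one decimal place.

10.2

Flow: 78 L/min ÷ 60 = 1.3 L/s.
R = (PIP − Pplat)/V̇ = (24.4 − 10.1) / 1.3 = 14.3/1.3 = 11.0 cmH2O·s/L.
C = Vt/(Pplat − PEEP) = 445.0 / (10.1 − 4) = 445.0/6.1 = 72.951 mL/cmH2O.
τ = R × C = 11.0 × 0.07295 L/cmH2O = 0.8025 s.
Fraction remaining at end-expiration = e^(−Te/τ) = e^(−1.83/0.8025) = 0.1022 → 10.22%.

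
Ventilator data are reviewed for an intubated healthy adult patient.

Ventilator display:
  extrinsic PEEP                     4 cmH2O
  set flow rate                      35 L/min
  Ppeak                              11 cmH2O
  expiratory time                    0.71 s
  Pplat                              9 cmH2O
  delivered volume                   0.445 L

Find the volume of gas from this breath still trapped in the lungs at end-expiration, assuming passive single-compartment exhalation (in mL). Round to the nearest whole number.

Flow: 35 L/min ÷ 60 = 0.5833 L/s.
R = (PIP − Pplat)/V̇ = (11 − 9) / 0.5833 = 2.0/0.5833 = 3.429 cmH2O·s/L.
C = Vt/(Pplat − PEEP) = 445.0 / (9 − 4) = 445.0/5.0 = 89.0 mL/cmH2O.
τ = R × C = 3.429 × 0.089 L/cmH2O = 0.3052 s.
Fraction remaining = e^(−Te/τ) = e^(−0.71/0.3052) = 0.09765.
Trapped volume = 445.0 × 0.09765 = 43.454 mL.

43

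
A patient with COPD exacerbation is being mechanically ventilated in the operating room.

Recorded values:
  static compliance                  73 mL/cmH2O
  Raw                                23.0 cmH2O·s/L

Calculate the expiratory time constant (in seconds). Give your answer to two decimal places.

τ = R × C = 23.0 × 73 mL/cmH2O = 23.0 × 0.073 L/cmH2O = 1.679 s.

1.68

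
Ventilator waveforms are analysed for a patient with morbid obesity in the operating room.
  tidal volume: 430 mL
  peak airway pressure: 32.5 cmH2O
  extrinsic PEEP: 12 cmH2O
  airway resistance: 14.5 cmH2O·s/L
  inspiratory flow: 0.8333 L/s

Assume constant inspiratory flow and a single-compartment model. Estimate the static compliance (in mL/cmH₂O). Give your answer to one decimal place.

Equation of motion (constant flow): PIP = Vt/C + R·V̇ + PEEP.
Vt/C = PIP − R·V̇ − PEEP = 32.5 − 14.5×0.8333 − 12 = 32.5 − 12.083 − 12 = 8.417 cmH2O.
C = Vt / 8.417 = 430 / 8.417 = 51.087 mL/cmH2O.

51.1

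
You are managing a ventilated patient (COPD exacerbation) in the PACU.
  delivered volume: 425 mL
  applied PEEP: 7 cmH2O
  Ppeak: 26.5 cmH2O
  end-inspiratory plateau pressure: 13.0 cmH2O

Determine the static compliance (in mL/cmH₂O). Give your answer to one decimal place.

70.8

Cstat = Vt / (Pplat − PEEP) = 425 / (13.0 − 7) = 425 / 6.0 = 70.833 mL/cmH2O.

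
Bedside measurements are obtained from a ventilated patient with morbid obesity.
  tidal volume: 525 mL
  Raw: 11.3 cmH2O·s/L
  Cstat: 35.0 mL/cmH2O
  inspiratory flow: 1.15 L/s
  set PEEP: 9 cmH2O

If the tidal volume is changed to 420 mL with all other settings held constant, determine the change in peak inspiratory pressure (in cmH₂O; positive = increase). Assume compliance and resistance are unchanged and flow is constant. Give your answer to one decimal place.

PIP = Vt/C + R·V̇ + PEEP (constant-flow equation of motion).
Only the elastic term changes: ΔPIP = ΔVt / C = (420 − 525) / 35.0 = -3.0 cmH2O.

-3.0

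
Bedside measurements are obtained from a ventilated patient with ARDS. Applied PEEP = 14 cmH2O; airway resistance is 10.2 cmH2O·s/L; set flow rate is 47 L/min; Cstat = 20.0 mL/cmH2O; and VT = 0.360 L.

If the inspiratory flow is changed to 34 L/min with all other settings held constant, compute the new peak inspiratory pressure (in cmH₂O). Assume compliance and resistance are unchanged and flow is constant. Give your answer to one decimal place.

37.8

Flow: 47 L/min ÷ 60 = 0.7833 L/s.
New flow: 34 L/min ÷ 60 = 0.5667 L/s.
PIP = Vt/C + R·V̇ + PEEP (constant-flow equation of motion).
Only the resistive term changes: ΔPIP = R × ΔV̇ = 10.2 × (0.5667 − 0.7833) = 10.2 × -0.2166 = -2.209 cmH2O.
Original PIP = 360/20.0 + 10.2×0.7833 + 14 = 39.99 cmH2O; new PIP = 39.99 + (-2.209) = 37.781 cmH2O.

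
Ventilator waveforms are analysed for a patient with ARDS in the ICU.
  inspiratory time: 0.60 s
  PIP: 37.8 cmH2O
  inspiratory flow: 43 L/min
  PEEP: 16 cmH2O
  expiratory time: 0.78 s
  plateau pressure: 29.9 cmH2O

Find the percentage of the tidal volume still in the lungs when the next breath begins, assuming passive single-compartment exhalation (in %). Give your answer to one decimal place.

Flow: 43 L/min ÷ 60 = 0.7167 L/s.
Vt = flow × Ti = 0.7167 L/s × 0.60 s × 1000 mL/L = 430.02 mL.
R = (PIP − Pplat)/V̇ = (37.8 − 29.9) / 0.7167 = 7.9/0.7167 = 11.023 cmH2O·s/L.
C = Vt/(Pplat − PEEP) = 430.02 / (29.9 − 16) = 430.02/13.9 = 30.937 mL/cmH2O.
τ = R × C = 11.023 × 0.03094 L/cmH2O = 0.3411 s.
Fraction remaining at end-expiration = e^(−Te/τ) = e^(−0.78/0.3411) = 0.1016 → 10.16%.

10.2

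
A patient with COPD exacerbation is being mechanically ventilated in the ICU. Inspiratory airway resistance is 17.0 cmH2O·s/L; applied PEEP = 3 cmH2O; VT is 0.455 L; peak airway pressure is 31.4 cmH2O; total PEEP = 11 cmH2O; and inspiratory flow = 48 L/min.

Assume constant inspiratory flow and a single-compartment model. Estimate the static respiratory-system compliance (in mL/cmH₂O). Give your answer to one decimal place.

66.9

Flow: 48 L/min ÷ 60 = 0.8 L/s.
Total PEEP = 11 cmH2O (set 3 + intrinsic 8); this is the baseline alveolar pressure.
Equation of motion (constant flow): PIP = Vt/C + R·V̇ + PEEP.
Vt/C = PIP − R·V̇ − PEEP = 31.4 − 17.0×0.8 − 11 = 31.4 − 13.6 − 11 = 6.8 cmH2O.
C = Vt / 6.8 = 455 / 6.8 = 66.912 mL/cmH2O.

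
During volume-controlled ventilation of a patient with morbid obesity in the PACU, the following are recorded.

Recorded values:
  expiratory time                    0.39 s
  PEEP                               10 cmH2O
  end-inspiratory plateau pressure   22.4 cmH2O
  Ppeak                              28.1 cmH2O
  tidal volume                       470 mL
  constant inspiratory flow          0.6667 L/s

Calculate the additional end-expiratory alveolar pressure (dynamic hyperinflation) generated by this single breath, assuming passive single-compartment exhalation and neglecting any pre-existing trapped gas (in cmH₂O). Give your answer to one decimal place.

3.7

R = (PIP − Pplat)/V̇ = (28.1 − 22.4) / 0.6667 = 5.7/0.6667 = 8.55 cmH2O·s/L.
C = Vt/(Pplat − PEEP) = 470.0 / (22.4 − 10) = 470.0/12.4 = 37.903 mL/cmH2O.
τ = R × C = 8.55 × 0.0379 L/cmH2O = 0.324 s.
Fraction remaining = e^(−Te/τ) = e^(−0.39/0.324) = 0.3001; trapped volume = 470.0 × 0.3001 = 141.05 mL.
Additional alveolar pressure from trapping ≈ V_trapped / C = 141.05 / 37.903 = 3.721 cmH2O.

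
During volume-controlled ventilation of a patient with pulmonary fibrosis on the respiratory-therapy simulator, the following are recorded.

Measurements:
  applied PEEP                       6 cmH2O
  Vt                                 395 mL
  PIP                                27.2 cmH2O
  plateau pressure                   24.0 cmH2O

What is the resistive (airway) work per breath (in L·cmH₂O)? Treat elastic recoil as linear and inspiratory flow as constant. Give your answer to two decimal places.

1.26

With constant inspiratory flow the resistive pressure is constant at PIP − Pplat = 27.2 − 24.0 = 3.2 cmH2O, so resistive work = 3.2 × 0.395 = 1.264 L·cmH2O.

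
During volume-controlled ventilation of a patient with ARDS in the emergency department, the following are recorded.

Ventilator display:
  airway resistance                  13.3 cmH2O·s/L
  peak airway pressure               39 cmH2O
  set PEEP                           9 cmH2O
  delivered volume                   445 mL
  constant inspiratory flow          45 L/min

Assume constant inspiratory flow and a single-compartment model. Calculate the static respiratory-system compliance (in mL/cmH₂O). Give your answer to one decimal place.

Flow: 45 L/min ÷ 60 = 0.75 L/s.
Equation of motion (constant flow): PIP = Vt/C + R·V̇ + PEEP.
Vt/C = PIP − R·V̇ − PEEP = 39 − 13.3×0.75 − 9 = 39 − 9.975 − 9 = 20.025 cmH2O.
C = Vt / 20.025 = 445 / 20.025 = 22.222 mL/cmH2O.

22.2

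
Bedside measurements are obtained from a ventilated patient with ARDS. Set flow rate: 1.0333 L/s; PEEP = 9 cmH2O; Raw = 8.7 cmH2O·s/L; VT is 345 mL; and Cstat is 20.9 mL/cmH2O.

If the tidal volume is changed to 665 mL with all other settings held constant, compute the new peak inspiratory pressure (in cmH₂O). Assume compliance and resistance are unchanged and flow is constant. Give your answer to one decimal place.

49.8

PIP = Vt/C + R·V̇ + PEEP (constant-flow equation of motion).
Only the elastic term changes: ΔPIP = ΔVt / C = (665 − 345) / 20.9 = 15.311 cmH2O.
Original PIP = 345/20.9 + 8.7×1.0333 + 9 = 34.497 cmH2O; new PIP = 34.497 + (15.311) = 49.808 cmH2O.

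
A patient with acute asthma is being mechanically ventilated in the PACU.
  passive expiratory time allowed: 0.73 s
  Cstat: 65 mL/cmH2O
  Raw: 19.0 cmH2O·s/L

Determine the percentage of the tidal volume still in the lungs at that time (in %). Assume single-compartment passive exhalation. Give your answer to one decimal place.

55.4

τ = R × C = 19.0 × 65 mL/cmH2O = 19.0 × 0.065 L/cmH2O = 1.235 s.
Passive exhalation: V(t)/V₀ = e^(−t/τ) = e^(−0.73/1.235) = 0.5537.
Fraction remaining = 0.5537 → 55.37%.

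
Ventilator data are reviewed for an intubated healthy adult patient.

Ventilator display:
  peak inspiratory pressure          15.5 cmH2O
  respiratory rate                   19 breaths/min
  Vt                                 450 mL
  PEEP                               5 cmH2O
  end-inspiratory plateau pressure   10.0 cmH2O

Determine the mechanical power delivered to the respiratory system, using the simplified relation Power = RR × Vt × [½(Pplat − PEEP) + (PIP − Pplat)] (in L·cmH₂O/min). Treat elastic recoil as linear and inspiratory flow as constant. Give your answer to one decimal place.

68.4

Per-breath work = Vt × [½(Pplat−PEEP) + (PIP−Pplat)] = 0.450 × [0.5×5.0 + 5.5] = 0.450 × 8.0 = 3.6 L·cmH2O.
Power = 19 × 3.6 = 68.4 L·cmH2O/min.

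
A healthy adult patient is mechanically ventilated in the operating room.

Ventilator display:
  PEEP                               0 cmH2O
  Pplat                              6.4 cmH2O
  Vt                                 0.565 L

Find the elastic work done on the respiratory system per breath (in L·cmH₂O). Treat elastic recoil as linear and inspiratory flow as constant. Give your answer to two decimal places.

Elastic work ≈ ½ × (Pplat − PEEP) × Vt = 0.5 × (6.4 − 0) × 0.565 L = 0.5 × 6.4 × 0.565 = 1.808 L·cmH2O.

1.81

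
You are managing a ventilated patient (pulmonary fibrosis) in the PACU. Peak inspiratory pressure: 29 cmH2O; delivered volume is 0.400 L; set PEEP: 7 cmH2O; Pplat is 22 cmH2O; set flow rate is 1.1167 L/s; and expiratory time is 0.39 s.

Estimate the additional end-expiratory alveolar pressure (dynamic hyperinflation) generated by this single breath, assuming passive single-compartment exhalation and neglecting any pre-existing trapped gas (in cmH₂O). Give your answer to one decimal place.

1.5

R = (PIP − Pplat)/V̇ = (29 − 22) / 1.1167 = 7.0/1.1167 = 6.268 cmH2O·s/L.
C = Vt/(Pplat − PEEP) = 400.0 / (22 − 7) = 400.0/15.0 = 26.667 mL/cmH2O.
τ = R × C = 6.268 × 0.02667 L/cmH2O = 0.1672 s.
Fraction remaining = e^(−Te/τ) = e^(−0.39/0.1672) = 0.09705; trapped volume = 400.0 × 0.09705 = 38.82 mL.
Additional alveolar pressure from trapping ≈ V_trapped / C = 38.82 / 26.667 = 1.456 cmH2O.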